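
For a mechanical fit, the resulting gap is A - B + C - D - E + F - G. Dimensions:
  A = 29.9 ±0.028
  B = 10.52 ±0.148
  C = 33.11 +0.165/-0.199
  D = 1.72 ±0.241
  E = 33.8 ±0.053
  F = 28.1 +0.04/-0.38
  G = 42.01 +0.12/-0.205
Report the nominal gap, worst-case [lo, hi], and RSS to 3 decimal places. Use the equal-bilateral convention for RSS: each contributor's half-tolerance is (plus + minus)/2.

nominal=3.060 wc=[1.891,3.940] rss=0.433

Stack each dimension's contribution:
  +A: nom +29.900 → Σnom=29.900; wc +0.028/-0.028 → slack +0.028/-0.028; half-tol=0.028, Σhalf²=0.000784
  -B: nom -10.520 → Σnom=19.380; wc +0.148/-0.148 → slack +0.176/-0.176; half-tol=0.148, Σhalf²=0.022688
  +C: nom +33.110 → Σnom=52.490; wc +0.165/-0.199 → slack +0.341/-0.375; half-tol=0.182, Σhalf²=0.055812
  -D: nom -1.720 → Σnom=50.770; wc +0.241/-0.241 → slack +0.582/-0.616; half-tol=0.241, Σhalf²=0.113893
  -E: nom -33.800 → Σnom=16.970; wc +0.053/-0.053 → slack +0.635/-0.669; half-tol=0.053, Σhalf²=0.116702
  +F: nom +28.100 → Σnom=45.070; wc +0.040/-0.380 → slack +0.675/-1.049; half-tol=0.210, Σhalf²=0.160802
  -G: nom -42.010 → Σnom=3.060; wc +0.205/-0.120 → slack +0.880/-1.169; half-tol=0.162, Σhalf²=0.187208
Nominal = 3.060. Worst-case = [3.060 - 1.169, 3.060 + 0.880] = [1.891, 3.940]. RSS = √0.187208 = 0.433.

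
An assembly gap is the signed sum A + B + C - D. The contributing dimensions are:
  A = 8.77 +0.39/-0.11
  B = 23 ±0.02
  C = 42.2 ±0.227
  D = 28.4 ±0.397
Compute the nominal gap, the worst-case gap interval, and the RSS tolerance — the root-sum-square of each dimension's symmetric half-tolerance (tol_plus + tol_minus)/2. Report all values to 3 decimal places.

Stack each dimension's contribution:
  +A: nom +8.770 → Σnom=8.770; wc +0.390/-0.110 → slack +0.390/-0.110; half-tol=0.250, Σhalf²=0.062500
  +B: nom +23.000 → Σnom=31.770; wc +0.020/-0.020 → slack +0.410/-0.130; half-tol=0.020, Σhalf²=0.062900
  +C: nom +42.200 → Σnom=73.970; wc +0.227/-0.227 → slack +0.637/-0.357; half-tol=0.227, Σhalf²=0.114429
  -D: nom -28.400 → Σnom=45.570; wc +0.397/-0.397 → slack +1.034/-0.754; half-tol=0.397, Σhalf²=0.272038
Nominal = 45.570. Worst-case = [45.570 - 0.754, 45.570 + 1.034] = [44.816, 46.604]. RSS = √0.272038 = 0.522.

nominal=45.570 wc=[44.816,46.604] rss=0.522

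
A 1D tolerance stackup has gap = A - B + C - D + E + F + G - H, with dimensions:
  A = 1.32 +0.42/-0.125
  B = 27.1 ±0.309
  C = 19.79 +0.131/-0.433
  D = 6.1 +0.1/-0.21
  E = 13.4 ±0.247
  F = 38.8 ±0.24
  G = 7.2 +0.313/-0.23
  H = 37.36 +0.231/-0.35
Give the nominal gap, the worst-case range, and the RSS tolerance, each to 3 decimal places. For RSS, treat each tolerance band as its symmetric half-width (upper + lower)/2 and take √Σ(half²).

Stack each dimension's contribution:
  +A: nom +1.320 → Σnom=1.320; wc +0.420/-0.125 → slack +0.420/-0.125; half-tol=0.272, Σhalf²=0.074256
  -B: nom -27.100 → Σnom=-25.780; wc +0.309/-0.309 → slack +0.729/-0.434; half-tol=0.309, Σhalf²=0.169737
  +C: nom +19.790 → Σnom=-5.990; wc +0.131/-0.433 → slack +0.860/-0.867; half-tol=0.282, Σhalf²=0.249261
  -D: nom -6.100 → Σnom=-12.090; wc +0.210/-0.100 → slack +1.070/-0.967; half-tol=0.155, Σhalf²=0.273286
  +E: nom +13.400 → Σnom=1.310; wc +0.247/-0.247 → slack +1.317/-1.214; half-tol=0.247, Σhalf²=0.334295
  +F: nom +38.800 → Σnom=40.110; wc +0.240/-0.240 → slack +1.557/-1.454; half-tol=0.240, Σhalf²=0.391895
  +G: nom +7.200 → Σnom=47.310; wc +0.313/-0.230 → slack +1.870/-1.684; half-tol=0.272, Σhalf²=0.465607
  -H: nom -37.360 → Σnom=9.950; wc +0.350/-0.231 → slack +2.220/-1.915; half-tol=0.290, Σhalf²=0.549998
Nominal = 9.950. Worst-case = [9.950 - 1.915, 9.950 + 2.220] = [8.035, 12.170]. RSS = √0.549998 = 0.742.

nominal=9.950 wc=[8.035,12.170] rss=0.742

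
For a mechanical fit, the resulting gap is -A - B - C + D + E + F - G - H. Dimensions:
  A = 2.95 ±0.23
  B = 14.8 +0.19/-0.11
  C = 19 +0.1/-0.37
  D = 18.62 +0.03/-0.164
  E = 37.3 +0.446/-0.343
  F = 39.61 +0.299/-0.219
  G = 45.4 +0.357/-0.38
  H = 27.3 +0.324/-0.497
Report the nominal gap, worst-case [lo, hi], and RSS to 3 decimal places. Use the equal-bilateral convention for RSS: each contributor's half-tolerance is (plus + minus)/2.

Stack each dimension's contribution:
  -A: nom -2.950 → Σnom=-2.950; wc +0.230/-0.230 → slack +0.230/-0.230; half-tol=0.230, Σhalf²=0.052900
  -B: nom -14.800 → Σnom=-17.750; wc +0.110/-0.190 → slack +0.340/-0.420; half-tol=0.150, Σhalf²=0.075400
  -C: nom -19.000 → Σnom=-36.750; wc +0.370/-0.100 → slack +0.710/-0.520; half-tol=0.235, Σhalf²=0.130625
  +D: nom +18.620 → Σnom=-18.130; wc +0.030/-0.164 → slack +0.740/-0.684; half-tol=0.097, Σhalf²=0.140034
  +E: nom +37.300 → Σnom=19.170; wc +0.446/-0.343 → slack +1.186/-1.027; half-tol=0.395, Σhalf²=0.295664
  +F: nom +39.610 → Σnom=58.780; wc +0.299/-0.219 → slack +1.485/-1.246; half-tol=0.259, Σhalf²=0.362745
  -G: nom -45.400 → Σnom=13.380; wc +0.380/-0.357 → slack +1.865/-1.603; half-tol=0.368, Σhalf²=0.498538
  -H: nom -27.300 → Σnom=-13.920; wc +0.497/-0.324 → slack +2.362/-1.927; half-tol=0.410, Σhalf²=0.667048
Nominal = -13.920. Worst-case = [-13.920 - 1.927, -13.920 + 2.362] = [-15.847, -11.558]. RSS = √0.667048 = 0.817.

nominal=-13.920 wc=[-15.847,-11.558] rss=0.817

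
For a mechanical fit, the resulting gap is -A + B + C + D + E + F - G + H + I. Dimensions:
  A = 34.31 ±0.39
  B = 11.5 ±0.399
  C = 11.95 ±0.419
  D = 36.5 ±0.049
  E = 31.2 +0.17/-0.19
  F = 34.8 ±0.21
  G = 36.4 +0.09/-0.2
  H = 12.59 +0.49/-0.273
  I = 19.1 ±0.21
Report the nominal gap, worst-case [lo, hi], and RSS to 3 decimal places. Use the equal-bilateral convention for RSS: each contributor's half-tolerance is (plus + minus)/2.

Stack each dimension's contribution:
  -A: nom -34.310 → Σnom=-34.310; wc +0.390/-0.390 → slack +0.390/-0.390; half-tol=0.390, Σhalf²=0.152100
  +B: nom +11.500 → Σnom=-22.810; wc +0.399/-0.399 → slack +0.789/-0.789; half-tol=0.399, Σhalf²=0.311301
  +C: nom +11.950 → Σnom=-10.860; wc +0.419/-0.419 → slack +1.208/-1.208; half-tol=0.419, Σhalf²=0.486862
  +D: nom +36.500 → Σnom=25.640; wc +0.049/-0.049 → slack +1.257/-1.257; half-tol=0.049, Σhalf²=0.489263
  +E: nom +31.200 → Σnom=56.840; wc +0.170/-0.190 → slack +1.427/-1.447; half-tol=0.180, Σhalf²=0.521663
  +F: nom +34.800 → Σnom=91.640; wc +0.210/-0.210 → slack +1.637/-1.657; half-tol=0.210, Σhalf²=0.565763
  -G: nom -36.400 → Σnom=55.240; wc +0.200/-0.090 → slack +1.837/-1.747; half-tol=0.145, Σhalf²=0.586788
  +H: nom +12.590 → Σnom=67.830; wc +0.490/-0.273 → slack +2.327/-2.020; half-tol=0.382, Σhalf²=0.732330
  +I: nom +19.100 → Σnom=86.930; wc +0.210/-0.210 → slack +2.537/-2.230; half-tol=0.210, Σhalf²=0.776430
Nominal = 86.930. Worst-case = [86.930 - 2.230, 86.930 + 2.537] = [84.700, 89.467]. RSS = √0.776430 = 0.881.

nominal=86.930 wc=[84.700,89.467] rss=0.881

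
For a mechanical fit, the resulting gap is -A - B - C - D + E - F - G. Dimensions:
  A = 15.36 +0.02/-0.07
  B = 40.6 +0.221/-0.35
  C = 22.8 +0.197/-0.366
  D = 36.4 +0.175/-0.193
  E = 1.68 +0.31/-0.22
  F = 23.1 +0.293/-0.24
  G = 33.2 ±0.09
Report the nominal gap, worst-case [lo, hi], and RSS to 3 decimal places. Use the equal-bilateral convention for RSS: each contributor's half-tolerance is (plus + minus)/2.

nominal=-169.780 wc=[-170.996,-168.161] rss=0.588

Stack each dimension's contribution:
  -A: nom -15.360 → Σnom=-15.360; wc +0.070/-0.020 → slack +0.070/-0.020; half-tol=0.045, Σhalf²=0.002025
  -B: nom -40.600 → Σnom=-55.960; wc +0.350/-0.221 → slack +0.420/-0.241; half-tol=0.285, Σhalf²=0.083535
  -C: nom -22.800 → Σnom=-78.760; wc +0.366/-0.197 → slack +0.786/-0.438; half-tol=0.281, Σhalf²=0.162777
  -D: nom -36.400 → Σnom=-115.160; wc +0.193/-0.175 → slack +0.979/-0.613; half-tol=0.184, Σhalf²=0.196633
  +E: nom +1.680 → Σnom=-113.480; wc +0.310/-0.220 → slack +1.289/-0.833; half-tol=0.265, Σhalf²=0.266858
  -F: nom -23.100 → Σnom=-136.580; wc +0.240/-0.293 → slack +1.529/-1.126; half-tol=0.266, Σhalf²=0.337881
  -G: nom -33.200 → Σnom=-169.780; wc +0.090/-0.090 → slack +1.619/-1.216; half-tol=0.090, Σhalf²=0.345981
Nominal = -169.780. Worst-case = [-169.780 - 1.216, -169.780 + 1.619] = [-170.996, -168.161]. RSS = √0.345981 = 0.588.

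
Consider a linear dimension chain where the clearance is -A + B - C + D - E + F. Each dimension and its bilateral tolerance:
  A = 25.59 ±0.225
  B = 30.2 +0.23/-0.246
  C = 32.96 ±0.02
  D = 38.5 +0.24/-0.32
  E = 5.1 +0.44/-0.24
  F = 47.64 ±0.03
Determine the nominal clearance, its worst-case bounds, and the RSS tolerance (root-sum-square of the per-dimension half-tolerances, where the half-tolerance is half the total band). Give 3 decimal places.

Stack each dimension's contribution:
  -A: nom -25.590 → Σnom=-25.590; wc +0.225/-0.225 → slack +0.225/-0.225; half-tol=0.225, Σhalf²=0.050625
  +B: nom +30.200 → Σnom=4.610; wc +0.230/-0.246 → slack +0.455/-0.471; half-tol=0.238, Σhalf²=0.107269
  -C: nom -32.960 → Σnom=-28.350; wc +0.020/-0.020 → slack +0.475/-0.491; half-tol=0.020, Σhalf²=0.107669
  +D: nom +38.500 → Σnom=10.150; wc +0.240/-0.320 → slack +0.715/-0.811; half-tol=0.280, Σhalf²=0.186069
  -E: nom -5.100 → Σnom=5.050; wc +0.240/-0.440 → slack +0.955/-1.251; half-tol=0.340, Σhalf²=0.301669
  +F: nom +47.640 → Σnom=52.690; wc +0.030/-0.030 → slack +0.985/-1.281; half-tol=0.030, Σhalf²=0.302569
Nominal = 52.690. Worst-case = [52.690 - 1.281, 52.690 + 0.985] = [51.409, 53.675]. RSS = √0.302569 = 0.550.

nominal=52.690 wc=[51.409,53.675] rss=0.550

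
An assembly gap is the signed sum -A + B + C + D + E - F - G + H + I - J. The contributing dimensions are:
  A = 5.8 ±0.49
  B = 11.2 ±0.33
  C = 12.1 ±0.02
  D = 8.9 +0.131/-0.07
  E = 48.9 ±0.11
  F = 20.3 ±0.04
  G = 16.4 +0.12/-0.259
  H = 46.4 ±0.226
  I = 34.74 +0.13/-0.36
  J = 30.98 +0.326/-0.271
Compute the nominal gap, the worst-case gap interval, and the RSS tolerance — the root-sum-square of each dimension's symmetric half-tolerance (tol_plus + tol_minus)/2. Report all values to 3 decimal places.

Stack each dimension's contribution:
  -A: nom -5.800 → Σnom=-5.800; wc +0.490/-0.490 → slack +0.490/-0.490; half-tol=0.490, Σhalf²=0.240100
  +B: nom +11.200 → Σnom=5.400; wc +0.330/-0.330 → slack +0.820/-0.820; half-tol=0.330, Σhalf²=0.349000
  +C: nom +12.100 → Σnom=17.500; wc +0.020/-0.020 → slack +0.840/-0.840; half-tol=0.020, Σhalf²=0.349400
  +D: nom +8.900 → Σnom=26.400; wc +0.131/-0.070 → slack +0.971/-0.910; half-tol=0.101, Σhalf²=0.359500
  +E: nom +48.900 → Σnom=75.300; wc +0.110/-0.110 → slack +1.081/-1.020; half-tol=0.110, Σhalf²=0.371600
  -F: nom -20.300 → Σnom=55.000; wc +0.040/-0.040 → slack +1.121/-1.060; half-tol=0.040, Σhalf²=0.373200
  -G: nom -16.400 → Σnom=38.600; wc +0.259/-0.120 → slack +1.380/-1.180; half-tol=0.190, Σhalf²=0.409110
  +H: nom +46.400 → Σnom=85.000; wc +0.226/-0.226 → slack +1.606/-1.406; half-tol=0.226, Σhalf²=0.460186
  +I: nom +34.740 → Σnom=119.740; wc +0.130/-0.360 → slack +1.736/-1.766; half-tol=0.245, Σhalf²=0.520211
  -J: nom -30.980 → Σnom=88.760; wc +0.271/-0.326 → slack +2.007/-2.092; half-tol=0.298, Σhalf²=0.609314
Nominal = 88.760. Worst-case = [88.760 - 2.092, 88.760 + 2.007] = [86.668, 90.767]. RSS = √0.609314 = 0.781.

nominal=88.760 wc=[86.668,90.767] rss=0.781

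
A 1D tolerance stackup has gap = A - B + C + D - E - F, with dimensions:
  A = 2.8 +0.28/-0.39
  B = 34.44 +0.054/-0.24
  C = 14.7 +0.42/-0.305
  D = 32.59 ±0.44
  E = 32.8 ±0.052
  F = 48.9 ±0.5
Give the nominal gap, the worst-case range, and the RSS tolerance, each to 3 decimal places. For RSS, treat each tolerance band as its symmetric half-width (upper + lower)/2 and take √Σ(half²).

nominal=-66.050 wc=[-67.791,-64.118] rss=0.844

Stack each dimension's contribution:
  +A: nom +2.800 → Σnom=2.800; wc +0.280/-0.390 → slack +0.280/-0.390; half-tol=0.335, Σhalf²=0.112225
  -B: nom -34.440 → Σnom=-31.640; wc +0.240/-0.054 → slack +0.520/-0.444; half-tol=0.147, Σhalf²=0.133834
  +C: nom +14.700 → Σnom=-16.940; wc +0.420/-0.305 → slack +0.940/-0.749; half-tol=0.362, Σhalf²=0.265240
  +D: nom +32.590 → Σnom=15.650; wc +0.440/-0.440 → slack +1.380/-1.189; half-tol=0.440, Σhalf²=0.458840
  -E: nom -32.800 → Σnom=-17.150; wc +0.052/-0.052 → slack +1.432/-1.241; half-tol=0.052, Σhalf²=0.461544
  -F: nom -48.900 → Σnom=-66.050; wc +0.500/-0.500 → slack +1.932/-1.741; half-tol=0.500, Σhalf²=0.711544
Nominal = -66.050. Worst-case = [-66.050 - 1.741, -66.050 + 1.932] = [-67.791, -64.118]. RSS = √0.711544 = 0.844.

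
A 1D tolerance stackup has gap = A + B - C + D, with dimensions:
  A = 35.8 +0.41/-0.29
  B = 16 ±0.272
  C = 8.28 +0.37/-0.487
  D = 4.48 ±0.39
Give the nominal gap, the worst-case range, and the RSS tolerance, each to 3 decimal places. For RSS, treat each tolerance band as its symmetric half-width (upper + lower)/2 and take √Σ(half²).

Stack each dimension's contribution:
  +A: nom +35.800 → Σnom=35.800; wc +0.410/-0.290 → slack +0.410/-0.290; half-tol=0.350, Σhalf²=0.122500
  +B: nom +16.000 → Σnom=51.800; wc +0.272/-0.272 → slack +0.682/-0.562; half-tol=0.272, Σhalf²=0.196484
  -C: nom -8.280 → Σnom=43.520; wc +0.487/-0.370 → slack +1.169/-0.932; half-tol=0.428, Σhalf²=0.380096
  +D: nom +4.480 → Σnom=48.000; wc +0.390/-0.390 → slack +1.559/-1.322; half-tol=0.390, Σhalf²=0.532196
Nominal = 48.000. Worst-case = [48.000 - 1.322, 48.000 + 1.559] = [46.678, 49.559]. RSS = √0.532196 = 0.730.

nominal=48.000 wc=[46.678,49.559] rss=0.730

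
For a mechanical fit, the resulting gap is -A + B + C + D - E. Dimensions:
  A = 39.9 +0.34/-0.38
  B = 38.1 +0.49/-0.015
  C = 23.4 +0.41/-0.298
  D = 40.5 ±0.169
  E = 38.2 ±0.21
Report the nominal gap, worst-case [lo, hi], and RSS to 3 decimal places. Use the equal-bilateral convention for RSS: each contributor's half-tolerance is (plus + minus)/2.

Stack each dimension's contribution:
  -A: nom -39.900 → Σnom=-39.900; wc +0.380/-0.340 → slack +0.380/-0.340; half-tol=0.360, Σhalf²=0.129600
  +B: nom +38.100 → Σnom=-1.800; wc +0.490/-0.015 → slack +0.870/-0.355; half-tol=0.253, Σhalf²=0.193356
  +C: nom +23.400 → Σnom=21.600; wc +0.410/-0.298 → slack +1.280/-0.653; half-tol=0.354, Σhalf²=0.318672
  +D: nom +40.500 → Σnom=62.100; wc +0.169/-0.169 → slack +1.449/-0.822; half-tol=0.169, Σhalf²=0.347233
  -E: nom -38.200 → Σnom=23.900; wc +0.210/-0.210 → slack +1.659/-1.032; half-tol=0.210, Σhalf²=0.391333
Nominal = 23.900. Worst-case = [23.900 - 1.032, 23.900 + 1.659] = [22.868, 25.559]. RSS = √0.391333 = 0.626.

nominal=23.900 wc=[22.868,25.559] rss=0.626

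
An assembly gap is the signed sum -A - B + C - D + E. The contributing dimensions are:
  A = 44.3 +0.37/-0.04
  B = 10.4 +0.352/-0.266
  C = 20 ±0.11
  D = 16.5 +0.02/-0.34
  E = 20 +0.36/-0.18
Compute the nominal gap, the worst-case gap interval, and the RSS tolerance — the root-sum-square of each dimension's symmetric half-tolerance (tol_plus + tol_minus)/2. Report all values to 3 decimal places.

Stack each dimension's contribution:
  -A: nom -44.300 → Σnom=-44.300; wc +0.040/-0.370 → slack +0.040/-0.370; half-tol=0.205, Σhalf²=0.042025
  -B: nom -10.400 → Σnom=-54.700; wc +0.266/-0.352 → slack +0.306/-0.722; half-tol=0.309, Σhalf²=0.137506
  +C: nom +20.000 → Σnom=-34.700; wc +0.110/-0.110 → slack +0.416/-0.832; half-tol=0.110, Σhalf²=0.149606
  -D: nom -16.500 → Σnom=-51.200; wc +0.340/-0.020 → slack +0.756/-0.852; half-tol=0.180, Σhalf²=0.182006
  +E: nom +20.000 → Σnom=-31.200; wc +0.360/-0.180 → slack +1.116/-1.032; half-tol=0.270, Σhalf²=0.254906
Nominal = -31.200. Worst-case = [-31.200 - 1.032, -31.200 + 1.116] = [-32.232, -30.084]. RSS = √0.254906 = 0.505.

nominal=-31.200 wc=[-32.232,-30.084] rss=0.505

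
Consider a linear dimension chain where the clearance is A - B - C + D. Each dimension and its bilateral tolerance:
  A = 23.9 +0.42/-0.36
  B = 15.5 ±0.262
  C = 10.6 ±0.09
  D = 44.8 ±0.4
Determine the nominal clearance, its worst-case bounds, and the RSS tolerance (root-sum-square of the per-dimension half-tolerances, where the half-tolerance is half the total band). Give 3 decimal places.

nominal=42.600 wc=[41.488,43.772] rss=0.624

Stack each dimension's contribution:
  +A: nom +23.900 → Σnom=23.900; wc +0.420/-0.360 → slack +0.420/-0.360; half-tol=0.390, Σhalf²=0.152100
  -B: nom -15.500 → Σnom=8.400; wc +0.262/-0.262 → slack +0.682/-0.622; half-tol=0.262, Σhalf²=0.220744
  -C: nom -10.600 → Σnom=-2.200; wc +0.090/-0.090 → slack +0.772/-0.712; half-tol=0.090, Σhalf²=0.228844
  +D: nom +44.800 → Σnom=42.600; wc +0.400/-0.400 → slack +1.172/-1.112; half-tol=0.400, Σhalf²=0.388844
Nominal = 42.600. Worst-case = [42.600 - 1.112, 42.600 + 1.172] = [41.488, 43.772]. RSS = √0.388844 = 0.624.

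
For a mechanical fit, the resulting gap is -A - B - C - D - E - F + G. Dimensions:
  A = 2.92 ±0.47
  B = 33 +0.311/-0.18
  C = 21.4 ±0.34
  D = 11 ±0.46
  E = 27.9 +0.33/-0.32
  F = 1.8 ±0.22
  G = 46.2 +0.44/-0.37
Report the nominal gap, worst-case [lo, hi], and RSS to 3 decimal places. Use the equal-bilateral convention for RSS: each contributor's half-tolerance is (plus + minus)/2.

Stack each dimension's contribution:
  -A: nom -2.920 → Σnom=-2.920; wc +0.470/-0.470 → slack +0.470/-0.470; half-tol=0.470, Σhalf²=0.220900
  -B: nom -33.000 → Σnom=-35.920; wc +0.180/-0.311 → slack +0.650/-0.781; half-tol=0.245, Σhalf²=0.281170
  -C: nom -21.400 → Σnom=-57.320; wc +0.340/-0.340 → slack +0.990/-1.121; half-tol=0.340, Σhalf²=0.396770
  -D: nom -11.000 → Σnom=-68.320; wc +0.460/-0.460 → slack +1.450/-1.581; half-tol=0.460, Σhalf²=0.608370
  -E: nom -27.900 → Σnom=-96.220; wc +0.320/-0.330 → slack +1.770/-1.911; half-tol=0.325, Σhalf²=0.713995
  -F: nom -1.800 → Σnom=-98.020; wc +0.220/-0.220 → slack +1.990/-2.131; half-tol=0.220, Σhalf²=0.762395
  +G: nom +46.200 → Σnom=-51.820; wc +0.440/-0.370 → slack +2.430/-2.501; half-tol=0.405, Σhalf²=0.926420
Nominal = -51.820. Worst-case = [-51.820 - 2.501, -51.820 + 2.430] = [-54.321, -49.390]. RSS = √0.926420 = 0.963.

nominal=-51.820 wc=[-54.321,-49.390] rss=0.963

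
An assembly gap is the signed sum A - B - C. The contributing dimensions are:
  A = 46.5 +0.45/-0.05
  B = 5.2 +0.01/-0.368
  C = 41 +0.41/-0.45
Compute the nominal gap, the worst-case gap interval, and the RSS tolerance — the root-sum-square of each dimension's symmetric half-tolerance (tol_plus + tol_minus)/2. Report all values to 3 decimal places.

nominal=0.300 wc=[-0.170,1.568] rss=0.532

Stack each dimension's contribution:
  +A: nom +46.500 → Σnom=46.500; wc +0.450/-0.050 → slack +0.450/-0.050; half-tol=0.250, Σhalf²=0.062500
  -B: nom -5.200 → Σnom=41.300; wc +0.368/-0.010 → slack +0.818/-0.060; half-tol=0.189, Σhalf²=0.098221
  -C: nom -41.000 → Σnom=0.300; wc +0.450/-0.410 → slack +1.268/-0.470; half-tol=0.430, Σhalf²=0.283121
Nominal = 0.300. Worst-case = [0.300 - 0.470, 0.300 + 1.268] = [-0.170, 1.568]. RSS = √0.283121 = 0.532.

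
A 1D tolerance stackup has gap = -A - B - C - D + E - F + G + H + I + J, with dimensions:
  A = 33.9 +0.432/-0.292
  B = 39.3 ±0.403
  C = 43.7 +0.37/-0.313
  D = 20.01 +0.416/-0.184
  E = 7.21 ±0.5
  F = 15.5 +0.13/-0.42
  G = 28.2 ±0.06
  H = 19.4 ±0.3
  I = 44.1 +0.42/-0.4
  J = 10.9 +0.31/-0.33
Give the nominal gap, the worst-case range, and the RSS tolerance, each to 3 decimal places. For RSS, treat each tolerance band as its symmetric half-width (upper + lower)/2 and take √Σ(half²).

Stack each dimension's contribution:
  -A: nom -33.900 → Σnom=-33.900; wc +0.292/-0.432 → slack +0.292/-0.432; half-tol=0.362, Σhalf²=0.131044
  -B: nom -39.300 → Σnom=-73.200; wc +0.403/-0.403 → slack +0.695/-0.835; half-tol=0.403, Σhalf²=0.293453
  -C: nom -43.700 → Σnom=-116.900; wc +0.313/-0.370 → slack +1.008/-1.205; half-tol=0.342, Σhalf²=0.410075
  -D: nom -20.010 → Σnom=-136.910; wc +0.184/-0.416 → slack +1.192/-1.621; half-tol=0.300, Σhalf²=0.500075
  +E: nom +7.210 → Σnom=-129.700; wc +0.500/-0.500 → slack +1.692/-2.121; half-tol=0.500, Σhalf²=0.750075
  -F: nom -15.500 → Σnom=-145.200; wc +0.420/-0.130 → slack +2.112/-2.251; half-tol=0.275, Σhalf²=0.825700
  +G: nom +28.200 → Σnom=-117.000; wc +0.060/-0.060 → slack +2.172/-2.311; half-tol=0.060, Σhalf²=0.829300
  +H: nom +19.400 → Σnom=-97.600; wc +0.300/-0.300 → slack +2.472/-2.611; half-tol=0.300, Σhalf²=0.919300
  +I: nom +44.100 → Σnom=-53.500; wc +0.420/-0.400 → slack +2.892/-3.011; half-tol=0.410, Σhalf²=1.087400
  +J: nom +10.900 → Σnom=-42.600; wc +0.310/-0.330 → slack +3.202/-3.341; half-tol=0.320, Σhalf²=1.189800
Nominal = -42.600. Worst-case = [-42.600 - 3.341, -42.600 + 3.202] = [-45.941, -39.398]. RSS = √1.189800 = 1.091.

nominal=-42.600 wc=[-45.941,-39.398] rss=1.091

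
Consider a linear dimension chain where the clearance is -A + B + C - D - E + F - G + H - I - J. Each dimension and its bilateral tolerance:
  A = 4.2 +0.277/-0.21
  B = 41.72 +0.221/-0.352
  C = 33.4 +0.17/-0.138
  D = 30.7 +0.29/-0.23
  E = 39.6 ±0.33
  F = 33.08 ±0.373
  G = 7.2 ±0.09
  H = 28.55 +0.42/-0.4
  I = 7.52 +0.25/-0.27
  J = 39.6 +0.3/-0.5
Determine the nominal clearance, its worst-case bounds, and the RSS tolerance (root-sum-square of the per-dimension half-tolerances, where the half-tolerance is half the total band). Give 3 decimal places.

Stack each dimension's contribution:
  -A: nom -4.200 → Σnom=-4.200; wc +0.210/-0.277 → slack +0.210/-0.277; half-tol=0.243, Σhalf²=0.059292
  +B: nom +41.720 → Σnom=37.520; wc +0.221/-0.352 → slack +0.431/-0.629; half-tol=0.286, Σhalf²=0.141374
  +C: nom +33.400 → Σnom=70.920; wc +0.170/-0.138 → slack +0.601/-0.767; half-tol=0.154, Σhalf²=0.165091
  -D: nom -30.700 → Σnom=40.220; wc +0.230/-0.290 → slack +0.831/-1.057; half-tol=0.260, Σhalf²=0.232691
  -E: nom -39.600 → Σnom=0.620; wc +0.330/-0.330 → slack +1.161/-1.387; half-tol=0.330, Σhalf²=0.341591
  +F: nom +33.080 → Σnom=33.700; wc +0.373/-0.373 → slack +1.534/-1.760; half-tol=0.373, Σhalf²=0.480720
  -G: nom -7.200 → Σnom=26.500; wc +0.090/-0.090 → slack +1.624/-1.850; half-tol=0.090, Σhalf²=0.488820
  +H: nom +28.550 → Σnom=55.050; wc +0.420/-0.400 → slack +2.044/-2.250; half-tol=0.410, Σhalf²=0.656920
  -I: nom -7.520 → Σnom=47.530; wc +0.270/-0.250 → slack +2.314/-2.500; half-tol=0.260, Σhalf²=0.724520
  -J: nom -39.600 → Σnom=7.930; wc +0.500/-0.300 → slack +2.814/-2.800; half-tol=0.400, Σhalf²=0.884520
Nominal = 7.930. Worst-case = [7.930 - 2.800, 7.930 + 2.814] = [5.130, 10.744]. RSS = √0.884520 = 0.940.

nominal=7.930 wc=[5.130,10.744] rss=0.940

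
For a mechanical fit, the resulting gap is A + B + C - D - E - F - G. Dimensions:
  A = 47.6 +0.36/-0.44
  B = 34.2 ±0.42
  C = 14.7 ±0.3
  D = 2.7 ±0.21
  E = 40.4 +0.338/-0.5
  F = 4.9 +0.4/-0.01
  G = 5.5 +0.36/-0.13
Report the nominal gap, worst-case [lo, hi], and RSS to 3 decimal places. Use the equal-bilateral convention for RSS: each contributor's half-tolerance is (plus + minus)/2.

nominal=43.000 wc=[40.532,44.930] rss=0.865

Stack each dimension's contribution:
  +A: nom +47.600 → Σnom=47.600; wc +0.360/-0.440 → slack +0.360/-0.440; half-tol=0.400, Σhalf²=0.160000
  +B: nom +34.200 → Σnom=81.800; wc +0.420/-0.420 → slack +0.780/-0.860; half-tol=0.420, Σhalf²=0.336400
  +C: nom +14.700 → Σnom=96.500; wc +0.300/-0.300 → slack +1.080/-1.160; half-tol=0.300, Σhalf²=0.426400
  -D: nom -2.700 → Σnom=93.800; wc +0.210/-0.210 → slack +1.290/-1.370; half-tol=0.210, Σhalf²=0.470500
  -E: nom -40.400 → Σnom=53.400; wc +0.500/-0.338 → slack +1.790/-1.708; half-tol=0.419, Σhalf²=0.646061
  -F: nom -4.900 → Σnom=48.500; wc +0.010/-0.400 → slack +1.800/-2.108; half-tol=0.205, Σhalf²=0.688086
  -G: nom -5.500 → Σnom=43.000; wc +0.130/-0.360 → slack +1.930/-2.468; half-tol=0.245, Σhalf²=0.748111
Nominal = 43.000. Worst-case = [43.000 - 2.468, 43.000 + 1.930] = [40.532, 44.930]. RSS = √0.748111 = 0.865.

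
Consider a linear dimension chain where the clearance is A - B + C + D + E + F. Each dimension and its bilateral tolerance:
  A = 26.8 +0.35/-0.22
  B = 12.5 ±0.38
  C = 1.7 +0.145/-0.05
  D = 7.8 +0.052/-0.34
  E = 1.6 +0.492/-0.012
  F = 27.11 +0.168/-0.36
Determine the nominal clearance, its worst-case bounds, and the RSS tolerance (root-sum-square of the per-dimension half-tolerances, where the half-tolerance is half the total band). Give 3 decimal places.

nominal=52.510 wc=[51.148,54.097] rss=0.638

Stack each dimension's contribution:
  +A: nom +26.800 → Σnom=26.800; wc +0.350/-0.220 → slack +0.350/-0.220; half-tol=0.285, Σhalf²=0.081225
  -B: nom -12.500 → Σnom=14.300; wc +0.380/-0.380 → slack +0.730/-0.600; half-tol=0.380, Σhalf²=0.225625
  +C: nom +1.700 → Σnom=16.000; wc +0.145/-0.050 → slack +0.875/-0.650; half-tol=0.098, Σhalf²=0.235131
  +D: nom +7.800 → Σnom=23.800; wc +0.052/-0.340 → slack +0.927/-0.990; half-tol=0.196, Σhalf²=0.273547
  +E: nom +1.600 → Σnom=25.400; wc +0.492/-0.012 → slack +1.419/-1.002; half-tol=0.252, Σhalf²=0.337051
  +F: nom +27.110 → Σnom=52.510; wc +0.168/-0.360 → slack +1.587/-1.362; half-tol=0.264, Σhalf²=0.406747
Nominal = 52.510. Worst-case = [52.510 - 1.362, 52.510 + 1.587] = [51.148, 54.097]. RSS = √0.406747 = 0.638.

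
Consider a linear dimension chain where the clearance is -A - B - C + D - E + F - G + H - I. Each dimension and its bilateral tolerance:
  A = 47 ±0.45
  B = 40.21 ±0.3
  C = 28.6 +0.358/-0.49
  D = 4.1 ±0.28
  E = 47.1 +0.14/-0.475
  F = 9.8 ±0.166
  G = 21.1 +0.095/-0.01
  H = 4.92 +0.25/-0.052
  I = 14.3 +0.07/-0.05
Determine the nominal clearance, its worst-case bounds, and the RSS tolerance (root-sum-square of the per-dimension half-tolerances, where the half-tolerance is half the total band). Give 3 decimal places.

Stack each dimension's contribution:
  -A: nom -47.000 → Σnom=-47.000; wc +0.450/-0.450 → slack +0.450/-0.450; half-tol=0.450, Σhalf²=0.202500
  -B: nom -40.210 → Σnom=-87.210; wc +0.300/-0.300 → slack +0.750/-0.750; half-tol=0.300, Σhalf²=0.292500
  -C: nom -28.600 → Σnom=-115.810; wc +0.490/-0.358 → slack +1.240/-1.108; half-tol=0.424, Σhalf²=0.472276
  +D: nom +4.100 → Σnom=-111.710; wc +0.280/-0.280 → slack +1.520/-1.388; half-tol=0.280, Σhalf²=0.550676
  -E: nom -47.100 → Σnom=-158.810; wc +0.475/-0.140 → slack +1.995/-1.528; half-tol=0.307, Σhalf²=0.645232
  +F: nom +9.800 → Σnom=-149.010; wc +0.166/-0.166 → slack +2.161/-1.694; half-tol=0.166, Σhalf²=0.672788
  -G: nom -21.100 → Σnom=-170.110; wc +0.010/-0.095 → slack +2.171/-1.789; half-tol=0.052, Σhalf²=0.675544
  +H: nom +4.920 → Σnom=-165.190; wc +0.250/-0.052 → slack +2.421/-1.841; half-tol=0.151, Σhalf²=0.698345
  -I: nom -14.300 → Σnom=-179.490; wc +0.050/-0.070 → slack +2.471/-1.911; half-tol=0.060, Σhalf²=0.701946
Nominal = -179.490. Worst-case = [-179.490 - 1.911, -179.490 + 2.471] = [-181.401, -177.019]. RSS = √0.701946 = 0.838.

nominal=-179.490 wc=[-181.401,-177.019] rss=0.838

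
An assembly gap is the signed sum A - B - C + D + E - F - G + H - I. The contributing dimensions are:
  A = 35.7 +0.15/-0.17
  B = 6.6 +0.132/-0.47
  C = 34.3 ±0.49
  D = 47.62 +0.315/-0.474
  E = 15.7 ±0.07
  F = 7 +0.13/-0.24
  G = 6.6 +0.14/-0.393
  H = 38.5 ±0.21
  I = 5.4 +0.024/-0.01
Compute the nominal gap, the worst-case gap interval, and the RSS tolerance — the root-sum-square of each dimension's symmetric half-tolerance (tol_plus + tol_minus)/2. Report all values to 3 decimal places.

Stack each dimension's contribution:
  +A: nom +35.700 → Σnom=35.700; wc +0.150/-0.170 → slack +0.150/-0.170; half-tol=0.160, Σhalf²=0.025600
  -B: nom -6.600 → Σnom=29.100; wc +0.470/-0.132 → slack +0.620/-0.302; half-tol=0.301, Σhalf²=0.116201
  -C: nom -34.300 → Σnom=-5.200; wc +0.490/-0.490 → slack +1.110/-0.792; half-tol=0.490, Σhalf²=0.356301
  +D: nom +47.620 → Σnom=42.420; wc +0.315/-0.474 → slack +1.425/-1.266; half-tol=0.394, Σhalf²=0.511931
  +E: nom +15.700 → Σnom=58.120; wc +0.070/-0.070 → slack +1.495/-1.336; half-tol=0.070, Σhalf²=0.516831
  -F: nom -7.000 → Σnom=51.120; wc +0.240/-0.130 → slack +1.735/-1.466; half-tol=0.185, Σhalf²=0.551056
  -G: nom -6.600 → Σnom=44.520; wc +0.393/-0.140 → slack +2.128/-1.606; half-tol=0.267, Σhalf²=0.622078
  +H: nom +38.500 → Σnom=83.020; wc +0.210/-0.210 → slack +2.338/-1.816; half-tol=0.210, Σhalf²=0.666179
  -I: nom -5.400 → Σnom=77.620; wc +0.010/-0.024 → slack +2.348/-1.840; half-tol=0.017, Σhalf²=0.666467
Nominal = 77.620. Worst-case = [77.620 - 1.840, 77.620 + 2.348] = [75.780, 79.968]. RSS = √0.666467 = 0.816.

nominal=77.620 wc=[75.780,79.968] rss=0.816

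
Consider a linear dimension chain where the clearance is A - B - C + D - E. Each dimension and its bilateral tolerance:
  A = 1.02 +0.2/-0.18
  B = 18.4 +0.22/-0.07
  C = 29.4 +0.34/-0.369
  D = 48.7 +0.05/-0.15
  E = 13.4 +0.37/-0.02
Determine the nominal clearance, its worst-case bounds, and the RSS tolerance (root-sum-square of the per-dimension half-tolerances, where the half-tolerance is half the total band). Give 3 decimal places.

nominal=-11.480 wc=[-12.740,-10.771] rss=0.480

Stack each dimension's contribution:
  +A: nom +1.020 → Σnom=1.020; wc +0.200/-0.180 → slack +0.200/-0.180; half-tol=0.190, Σhalf²=0.036100
  -B: nom -18.400 → Σnom=-17.380; wc +0.070/-0.220 → slack +0.270/-0.400; half-tol=0.145, Σhalf²=0.057125
  -C: nom -29.400 → Σnom=-46.780; wc +0.369/-0.340 → slack +0.639/-0.740; half-tol=0.355, Σhalf²=0.182795
  +D: nom +48.700 → Σnom=1.920; wc +0.050/-0.150 → slack +0.689/-0.890; half-tol=0.100, Σhalf²=0.192795
  -E: nom -13.400 → Σnom=-11.480; wc +0.020/-0.370 → slack +0.709/-1.260; half-tol=0.195, Σhalf²=0.230820
Nominal = -11.480. Worst-case = [-11.480 - 1.260, -11.480 + 0.709] = [-12.740, -10.771]. RSS = √0.230820 = 0.480.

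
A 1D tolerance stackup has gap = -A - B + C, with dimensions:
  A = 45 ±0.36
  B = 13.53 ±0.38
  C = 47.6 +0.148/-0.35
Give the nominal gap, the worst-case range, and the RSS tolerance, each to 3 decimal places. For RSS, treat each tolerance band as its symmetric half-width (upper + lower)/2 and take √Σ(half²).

Stack each dimension's contribution:
  -A: nom -45.000 → Σnom=-45.000; wc +0.360/-0.360 → slack +0.360/-0.360; half-tol=0.360, Σhalf²=0.129600
  -B: nom -13.530 → Σnom=-58.530; wc +0.380/-0.380 → slack +0.740/-0.740; half-tol=0.380, Σhalf²=0.274000
  +C: nom +47.600 → Σnom=-10.930; wc +0.148/-0.350 → slack +0.888/-1.090; half-tol=0.249, Σhalf²=0.336001
Nominal = -10.930. Worst-case = [-10.930 - 1.090, -10.930 + 0.888] = [-12.020, -10.042]. RSS = √0.336001 = 0.580.

nominal=-10.930 wc=[-12.020,-10.042] rss=0.580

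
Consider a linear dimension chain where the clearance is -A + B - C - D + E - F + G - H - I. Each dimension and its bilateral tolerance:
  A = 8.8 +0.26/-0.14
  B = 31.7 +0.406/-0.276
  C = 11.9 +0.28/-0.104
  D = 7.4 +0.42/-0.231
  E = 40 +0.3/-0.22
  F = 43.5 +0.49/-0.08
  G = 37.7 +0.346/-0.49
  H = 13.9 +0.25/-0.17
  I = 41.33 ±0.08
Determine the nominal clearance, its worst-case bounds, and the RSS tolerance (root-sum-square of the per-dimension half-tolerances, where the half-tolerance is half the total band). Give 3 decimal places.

nominal=-17.430 wc=[-20.196,-15.573] rss=0.820

Stack each dimension's contribution:
  -A: nom -8.800 → Σnom=-8.800; wc +0.140/-0.260 → slack +0.140/-0.260; half-tol=0.200, Σhalf²=0.040000
  +B: nom +31.700 → Σnom=22.900; wc +0.406/-0.276 → slack +0.546/-0.536; half-tol=0.341, Σhalf²=0.156281
  -C: nom -11.900 → Σnom=11.000; wc +0.104/-0.280 → slack +0.650/-0.816; half-tol=0.192, Σhalf²=0.193145
  -D: nom -7.400 → Σnom=3.600; wc +0.231/-0.420 → slack +0.881/-1.236; half-tol=0.326, Σhalf²=0.299095
  +E: nom +40.000 → Σnom=43.600; wc +0.300/-0.220 → slack +1.181/-1.456; half-tol=0.260, Σhalf²=0.366695
  -F: nom -43.500 → Σnom=0.100; wc +0.080/-0.490 → slack +1.261/-1.946; half-tol=0.285, Σhalf²=0.447920
  +G: nom +37.700 → Σnom=37.800; wc +0.346/-0.490 → slack +1.607/-2.436; half-tol=0.418, Σhalf²=0.622644
  -H: nom -13.900 → Σnom=23.900; wc +0.170/-0.250 → slack +1.777/-2.686; half-tol=0.210, Σhalf²=0.666744
  -I: nom -41.330 → Σnom=-17.430; wc +0.080/-0.080 → slack +1.857/-2.766; half-tol=0.080, Σhalf²=0.673144
Nominal = -17.430. Worst-case = [-17.430 - 2.766, -17.430 + 1.857] = [-20.196, -15.573]. RSS = √0.673144 = 0.820.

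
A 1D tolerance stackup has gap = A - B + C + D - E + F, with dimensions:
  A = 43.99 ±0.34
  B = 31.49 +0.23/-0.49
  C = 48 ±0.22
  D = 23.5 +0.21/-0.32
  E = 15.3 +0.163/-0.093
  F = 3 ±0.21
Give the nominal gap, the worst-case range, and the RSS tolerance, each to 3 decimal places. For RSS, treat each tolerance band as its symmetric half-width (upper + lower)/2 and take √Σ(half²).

Stack each dimension's contribution:
  +A: nom +43.990 → Σnom=43.990; wc +0.340/-0.340 → slack +0.340/-0.340; half-tol=0.340, Σhalf²=0.115600
  -B: nom -31.490 → Σnom=12.500; wc +0.490/-0.230 → slack +0.830/-0.570; half-tol=0.360, Σhalf²=0.245200
  +C: nom +48.000 → Σnom=60.500; wc +0.220/-0.220 → slack +1.050/-0.790; half-tol=0.220, Σhalf²=0.293600
  +D: nom +23.500 → Σnom=84.000; wc +0.210/-0.320 → slack +1.260/-1.110; half-tol=0.265, Σhalf²=0.363825
  -E: nom -15.300 → Σnom=68.700; wc +0.093/-0.163 → slack +1.353/-1.273; half-tol=0.128, Σhalf²=0.380209
  +F: nom +3.000 → Σnom=71.700; wc +0.210/-0.210 → slack +1.563/-1.483; half-tol=0.210, Σhalf²=0.424309
Nominal = 71.700. Worst-case = [71.700 - 1.483, 71.700 + 1.563] = [70.217, 73.263]. RSS = √0.424309 = 0.651.

nominal=71.700 wc=[70.217,73.263] rss=0.651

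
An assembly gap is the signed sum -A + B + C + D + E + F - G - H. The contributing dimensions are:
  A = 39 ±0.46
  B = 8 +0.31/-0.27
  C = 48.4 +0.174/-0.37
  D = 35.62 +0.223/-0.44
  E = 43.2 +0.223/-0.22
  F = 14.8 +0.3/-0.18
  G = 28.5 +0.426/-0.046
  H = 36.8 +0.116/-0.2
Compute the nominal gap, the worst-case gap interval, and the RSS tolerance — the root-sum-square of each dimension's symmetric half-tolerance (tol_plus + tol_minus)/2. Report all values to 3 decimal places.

nominal=45.720 wc=[43.238,47.656] rss=0.817

Stack each dimension's contribution:
  -A: nom -39.000 → Σnom=-39.000; wc +0.460/-0.460 → slack +0.460/-0.460; half-tol=0.460, Σhalf²=0.211600
  +B: nom +8.000 → Σnom=-31.000; wc +0.310/-0.270 → slack +0.770/-0.730; half-tol=0.290, Σhalf²=0.295700
  +C: nom +48.400 → Σnom=17.400; wc +0.174/-0.370 → slack +0.944/-1.100; half-tol=0.272, Σhalf²=0.369684
  +D: nom +35.620 → Σnom=53.020; wc +0.223/-0.440 → slack +1.167/-1.540; half-tol=0.332, Σhalf²=0.479576
  +E: nom +43.200 → Σnom=96.220; wc +0.223/-0.220 → slack +1.390/-1.760; half-tol=0.222, Σhalf²=0.528639
  +F: nom +14.800 → Σnom=111.020; wc +0.300/-0.180 → slack +1.690/-1.940; half-tol=0.240, Σhalf²=0.586238
  -G: nom -28.500 → Σnom=82.520; wc +0.046/-0.426 → slack +1.736/-2.366; half-tol=0.236, Σhalf²=0.641934
  -H: nom -36.800 → Σnom=45.720; wc +0.200/-0.116 → slack +1.936/-2.482; half-tol=0.158, Σhalf²=0.666898
Nominal = 45.720. Worst-case = [45.720 - 2.482, 45.720 + 1.936] = [43.238, 47.656]. RSS = √0.666898 = 0.817.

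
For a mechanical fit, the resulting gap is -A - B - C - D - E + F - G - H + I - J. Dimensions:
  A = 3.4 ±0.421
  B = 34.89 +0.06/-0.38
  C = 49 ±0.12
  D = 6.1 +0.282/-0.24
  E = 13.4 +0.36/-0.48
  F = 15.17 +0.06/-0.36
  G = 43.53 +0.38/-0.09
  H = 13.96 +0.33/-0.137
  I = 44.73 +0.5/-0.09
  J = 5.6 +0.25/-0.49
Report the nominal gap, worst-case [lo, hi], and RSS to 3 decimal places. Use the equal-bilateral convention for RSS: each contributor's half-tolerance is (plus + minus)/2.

Stack each dimension's contribution:
  -A: nom -3.400 → Σnom=-3.400; wc +0.421/-0.421 → slack +0.421/-0.421; half-tol=0.421, Σhalf²=0.177241
  -B: nom -34.890 → Σnom=-38.290; wc +0.380/-0.060 → slack +0.801/-0.481; half-tol=0.220, Σhalf²=0.225641
  -C: nom -49.000 → Σnom=-87.290; wc +0.120/-0.120 → slack +0.921/-0.601; half-tol=0.120, Σhalf²=0.240041
  -D: nom -6.100 → Σnom=-93.390; wc +0.240/-0.282 → slack +1.161/-0.883; half-tol=0.261, Σhalf²=0.308162
  -E: nom -13.400 → Σnom=-106.790; wc +0.480/-0.360 → slack +1.641/-1.243; half-tol=0.420, Σhalf²=0.484562
  +F: nom +15.170 → Σnom=-91.620; wc +0.060/-0.360 → slack +1.701/-1.603; half-tol=0.210, Σhalf²=0.528662
  -G: nom -43.530 → Σnom=-135.150; wc +0.090/-0.380 → slack +1.791/-1.983; half-tol=0.235, Σhalf²=0.583887
  -H: nom -13.960 → Σnom=-149.110; wc +0.137/-0.330 → slack +1.928/-2.313; half-tol=0.234, Σhalf²=0.638409
  +I: nom +44.730 → Σnom=-104.380; wc +0.500/-0.090 → slack +2.428/-2.403; half-tol=0.295, Σhalf²=0.725434
  -J: nom -5.600 → Σnom=-109.980; wc +0.490/-0.250 → slack +2.918/-2.653; half-tol=0.370, Σhalf²=0.862334
Nominal = -109.980. Worst-case = [-109.980 - 2.653, -109.980 + 2.918] = [-112.633, -107.062]. RSS = √0.862334 = 0.929.

nominal=-109.980 wc=[-112.633,-107.062] rss=0.929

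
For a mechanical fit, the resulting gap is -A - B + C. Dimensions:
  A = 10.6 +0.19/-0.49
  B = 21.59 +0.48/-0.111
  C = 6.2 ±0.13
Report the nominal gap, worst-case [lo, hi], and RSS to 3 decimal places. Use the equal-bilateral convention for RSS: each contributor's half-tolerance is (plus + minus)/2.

Stack each dimension's contribution:
  -A: nom -10.600 → Σnom=-10.600; wc +0.490/-0.190 → slack +0.490/-0.190; half-tol=0.340, Σhalf²=0.115600
  -B: nom -21.590 → Σnom=-32.190; wc +0.111/-0.480 → slack +0.601/-0.670; half-tol=0.295, Σhalf²=0.202920
  +C: nom +6.200 → Σnom=-25.990; wc +0.130/-0.130 → slack +0.731/-0.800; half-tol=0.130, Σhalf²=0.219820
Nominal = -25.990. Worst-case = [-25.990 - 0.800, -25.990 + 0.731] = [-26.790, -25.259]. RSS = √0.219820 = 0.469.

nominal=-25.990 wc=[-26.790,-25.259] rss=0.469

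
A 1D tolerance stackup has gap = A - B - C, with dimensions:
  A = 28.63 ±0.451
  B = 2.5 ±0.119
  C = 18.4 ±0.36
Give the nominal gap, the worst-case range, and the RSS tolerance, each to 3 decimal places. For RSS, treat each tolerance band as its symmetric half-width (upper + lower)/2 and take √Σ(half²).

Stack each dimension's contribution:
  +A: nom +28.630 → Σnom=28.630; wc +0.451/-0.451 → slack +0.451/-0.451; half-tol=0.451, Σhalf²=0.203401
  -B: nom -2.500 → Σnom=26.130; wc +0.119/-0.119 → slack +0.570/-0.570; half-tol=0.119, Σhalf²=0.217562
  -C: nom -18.400 → Σnom=7.730; wc +0.360/-0.360 → slack +0.930/-0.930; half-tol=0.360, Σhalf²=0.347162
Nominal = 7.730. Worst-case = [7.730 - 0.930, 7.730 + 0.930] = [6.800, 8.660]. RSS = √0.347162 = 0.589.

nominal=7.730 wc=[6.800,8.660] rss=0.589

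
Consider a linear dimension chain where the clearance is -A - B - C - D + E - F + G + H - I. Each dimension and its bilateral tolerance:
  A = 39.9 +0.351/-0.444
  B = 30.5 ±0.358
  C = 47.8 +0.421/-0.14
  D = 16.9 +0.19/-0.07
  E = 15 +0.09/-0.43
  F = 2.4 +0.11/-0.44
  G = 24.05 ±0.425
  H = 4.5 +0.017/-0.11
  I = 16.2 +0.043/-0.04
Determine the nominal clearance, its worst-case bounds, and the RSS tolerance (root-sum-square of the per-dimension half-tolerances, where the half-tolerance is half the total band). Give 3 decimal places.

Stack each dimension's contribution:
  -A: nom -39.900 → Σnom=-39.900; wc +0.444/-0.351 → slack +0.444/-0.351; half-tol=0.397, Σhalf²=0.158006
  -B: nom -30.500 → Σnom=-70.400; wc +0.358/-0.358 → slack +0.802/-0.709; half-tol=0.358, Σhalf²=0.286170
  -C: nom -47.800 → Σnom=-118.200; wc +0.140/-0.421 → slack +0.942/-1.130; half-tol=0.280, Σhalf²=0.364850
  -D: nom -16.900 → Σnom=-135.100; wc +0.070/-0.190 → slack +1.012/-1.320; half-tol=0.130, Σhalf²=0.381750
  +E: nom +15.000 → Σnom=-120.100; wc +0.090/-0.430 → slack +1.102/-1.750; half-tol=0.260, Σhalf²=0.449350
  -F: nom -2.400 → Σnom=-122.500; wc +0.440/-0.110 → slack +1.542/-1.860; half-tol=0.275, Σhalf²=0.524976
  +G: nom +24.050 → Σnom=-98.450; wc +0.425/-0.425 → slack +1.967/-2.285; half-tol=0.425, Σhalf²=0.705601
  +H: nom +4.500 → Σnom=-93.950; wc +0.017/-0.110 → slack +1.984/-2.395; half-tol=0.064, Σhalf²=0.709633
  -I: nom -16.200 → Σnom=-110.150; wc +0.040/-0.043 → slack +2.024/-2.438; half-tol=0.041, Σhalf²=0.711355
Nominal = -110.150. Worst-case = [-110.150 - 2.438, -110.150 + 2.024] = [-112.588, -108.126]. RSS = √0.711355 = 0.843.

nominal=-110.150 wc=[-112.588,-108.126] rss=0.843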